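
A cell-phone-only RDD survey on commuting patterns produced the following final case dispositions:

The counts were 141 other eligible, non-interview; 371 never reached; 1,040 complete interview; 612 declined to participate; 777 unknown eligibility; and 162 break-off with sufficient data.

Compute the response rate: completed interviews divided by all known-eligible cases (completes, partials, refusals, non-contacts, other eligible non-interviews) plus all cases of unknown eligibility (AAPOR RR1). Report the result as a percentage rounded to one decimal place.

Numerator → 1040
Denom → 1040 + 162 + 612 + 371 + 141 + 777 = 3103
RR1 = 1040 / 3103 = 0.3352

33.5%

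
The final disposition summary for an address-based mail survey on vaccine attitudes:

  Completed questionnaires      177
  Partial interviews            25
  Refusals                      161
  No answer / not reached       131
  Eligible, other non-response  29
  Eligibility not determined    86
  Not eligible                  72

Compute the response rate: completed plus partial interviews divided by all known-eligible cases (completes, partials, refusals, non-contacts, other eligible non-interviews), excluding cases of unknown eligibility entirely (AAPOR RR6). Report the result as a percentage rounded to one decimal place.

Top = 177 + 25 = 202
Denominator = 177 + 25 + 161 + 131 + 29 = 523
RR6 = 202 / 523 = 0.3862

38.6%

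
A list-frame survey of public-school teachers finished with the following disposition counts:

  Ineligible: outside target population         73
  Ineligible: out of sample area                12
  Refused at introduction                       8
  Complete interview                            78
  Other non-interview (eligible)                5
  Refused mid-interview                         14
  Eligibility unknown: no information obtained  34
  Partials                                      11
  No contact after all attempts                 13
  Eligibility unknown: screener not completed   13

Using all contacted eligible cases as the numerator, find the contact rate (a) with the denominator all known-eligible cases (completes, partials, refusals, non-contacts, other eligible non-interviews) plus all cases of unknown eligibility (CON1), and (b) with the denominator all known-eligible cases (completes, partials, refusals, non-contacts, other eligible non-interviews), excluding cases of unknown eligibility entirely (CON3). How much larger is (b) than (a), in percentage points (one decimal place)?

Refused = 8 + 14 = 22
Undetermined eligibility = 13 + 34 = 47
Ineligible = 73 + 12 = 85
Top: 78 + 11 + 22 + 5 = 116
Denom: 78 + 11 + 22 + 13 + 5 + 47 = 176
CON1 = 116 / 176 = 0.6591
Denom: 78 + 11 + 22 + 13 + 5 = 129
CON3 = 116 / 129 = 0.8992
Difference = 89.92 − 65.91 = 24.01 percentage points

24.0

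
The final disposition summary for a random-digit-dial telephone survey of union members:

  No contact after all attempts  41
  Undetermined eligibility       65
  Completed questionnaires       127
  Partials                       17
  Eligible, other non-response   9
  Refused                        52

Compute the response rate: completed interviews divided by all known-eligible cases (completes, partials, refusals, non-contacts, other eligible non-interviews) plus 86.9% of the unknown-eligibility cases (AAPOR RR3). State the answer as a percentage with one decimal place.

Numerator: 127
Determined eligible: 127 + 17 + 52 + 41 + 9 = 246
e × U: 0.8690 × 65 = 56.48
Denom: 246 + 56.48 = 302.48
RR3 = 127 / 302.48 = 0.4199

42.0%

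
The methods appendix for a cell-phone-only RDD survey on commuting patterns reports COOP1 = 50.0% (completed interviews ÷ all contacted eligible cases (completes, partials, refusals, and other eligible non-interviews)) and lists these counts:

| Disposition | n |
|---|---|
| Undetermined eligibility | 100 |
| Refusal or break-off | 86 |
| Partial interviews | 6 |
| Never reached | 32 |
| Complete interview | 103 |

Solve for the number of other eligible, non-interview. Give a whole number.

11

COOP1 = 103 / D = 0.500
D = 103 / 0.500 = 206.0
Rest of base = 195
other eligible, non-interview = 206.0 − 195 ≈ 11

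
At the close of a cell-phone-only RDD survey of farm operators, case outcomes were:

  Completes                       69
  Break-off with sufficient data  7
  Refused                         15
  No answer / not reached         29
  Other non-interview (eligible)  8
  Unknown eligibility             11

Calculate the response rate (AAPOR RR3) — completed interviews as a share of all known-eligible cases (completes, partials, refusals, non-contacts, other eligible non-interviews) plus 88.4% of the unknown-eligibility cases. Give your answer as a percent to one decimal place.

50.1%

Numerator → 69
Eligible (known) → 69 + 7 + 15 + 29 + 8 = 128
Eligible share of unknowns → 0.8840 × 11 = 9.72
Denom → 128 + 9.72 = 137.72
RR3 = 69 / 137.72 = 0.5010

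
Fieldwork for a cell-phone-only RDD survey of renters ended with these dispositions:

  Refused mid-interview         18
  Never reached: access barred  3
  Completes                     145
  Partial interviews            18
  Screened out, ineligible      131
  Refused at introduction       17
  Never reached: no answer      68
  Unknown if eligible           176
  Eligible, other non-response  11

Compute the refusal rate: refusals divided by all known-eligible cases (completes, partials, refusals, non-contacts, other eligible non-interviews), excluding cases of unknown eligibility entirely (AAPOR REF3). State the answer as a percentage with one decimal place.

12.5%

Refused = 17 + 18 = 35
Non-contacts = 68 + 3 = 71
Top = 35
Base = 145 + 18 + 35 + 71 + 11 = 280
REF3 = 35 / 280 = 0.1250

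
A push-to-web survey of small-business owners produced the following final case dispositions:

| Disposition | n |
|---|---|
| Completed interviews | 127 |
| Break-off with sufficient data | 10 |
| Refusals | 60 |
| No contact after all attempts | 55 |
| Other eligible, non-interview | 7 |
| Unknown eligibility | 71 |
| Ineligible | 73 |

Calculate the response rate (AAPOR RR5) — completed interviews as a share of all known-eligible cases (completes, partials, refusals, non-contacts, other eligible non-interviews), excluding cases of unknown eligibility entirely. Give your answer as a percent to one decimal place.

Top → 127
Denom → 127 + 10 + 60 + 55 + 7 = 259
RR5 = 127 / 259 = 0.4903

49.0%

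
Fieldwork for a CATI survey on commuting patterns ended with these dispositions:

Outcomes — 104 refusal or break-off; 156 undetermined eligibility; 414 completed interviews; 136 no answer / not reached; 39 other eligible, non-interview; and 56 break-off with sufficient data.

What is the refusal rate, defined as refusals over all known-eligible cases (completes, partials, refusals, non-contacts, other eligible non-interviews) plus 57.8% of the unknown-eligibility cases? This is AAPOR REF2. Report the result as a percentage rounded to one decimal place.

Top → 104
Eligible (known) → 414 + 56 + 104 + 136 + 39 = 749
Eligible share of unknowns → 0.5780 × 156 = 90.17
Denom → 749 + 90.17 = 839.17
REF2 = 104 / 839.17 = 0.1239

12.4%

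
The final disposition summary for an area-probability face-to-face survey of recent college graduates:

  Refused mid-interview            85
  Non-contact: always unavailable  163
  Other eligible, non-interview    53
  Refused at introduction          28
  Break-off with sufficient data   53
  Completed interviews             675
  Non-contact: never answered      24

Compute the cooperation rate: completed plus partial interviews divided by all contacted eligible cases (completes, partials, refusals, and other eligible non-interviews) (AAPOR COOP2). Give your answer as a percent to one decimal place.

81.4%

Refusal or break-off = 28 + 85 = 113
No contact after all attempts = 24 + 163 = 187
Top = 675 + 53 = 728
Denominator = 675 + 53 + 113 + 53 = 894
COOP2 = 728 / 894 = 0.8143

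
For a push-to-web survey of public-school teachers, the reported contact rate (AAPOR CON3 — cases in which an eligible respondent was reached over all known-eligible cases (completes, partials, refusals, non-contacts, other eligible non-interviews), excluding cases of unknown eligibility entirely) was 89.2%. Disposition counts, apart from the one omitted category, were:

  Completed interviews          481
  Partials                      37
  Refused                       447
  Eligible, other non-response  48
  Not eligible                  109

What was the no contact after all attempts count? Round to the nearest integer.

123

Numerator = 481 + 37 + 447 + 48 = 1013
CON3 = 1013 / D = 0.892
D = 1013 / 0.892 = 1135.7
Other denominator terms total 1013
no contact after all attempts = 1135.7 − 1013 ≈ 123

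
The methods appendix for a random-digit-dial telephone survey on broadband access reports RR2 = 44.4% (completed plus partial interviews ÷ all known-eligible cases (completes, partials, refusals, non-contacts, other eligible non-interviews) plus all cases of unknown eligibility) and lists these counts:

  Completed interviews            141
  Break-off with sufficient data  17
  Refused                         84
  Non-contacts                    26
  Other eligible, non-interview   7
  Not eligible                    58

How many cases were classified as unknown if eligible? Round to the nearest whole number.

Num → 141 + 17 = 158
RR2 = 158 / D = 0.444
D = 158 / 0.444 = 355.9
Other denominator terms total 275
unknown if eligible = 355.9 − 275 ≈ 81

81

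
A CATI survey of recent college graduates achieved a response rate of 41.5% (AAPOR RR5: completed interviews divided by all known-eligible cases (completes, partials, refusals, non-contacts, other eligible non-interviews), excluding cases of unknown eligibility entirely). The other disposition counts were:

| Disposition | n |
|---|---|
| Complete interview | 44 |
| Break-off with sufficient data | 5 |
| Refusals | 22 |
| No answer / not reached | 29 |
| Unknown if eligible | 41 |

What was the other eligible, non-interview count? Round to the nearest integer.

RR5 = 44 / D = 0.415
D = 44 / 0.415 = 106.0
Remaining denominator categories sum to 100
other eligible, non-interview = 106.0 − 100 ≈ 6

6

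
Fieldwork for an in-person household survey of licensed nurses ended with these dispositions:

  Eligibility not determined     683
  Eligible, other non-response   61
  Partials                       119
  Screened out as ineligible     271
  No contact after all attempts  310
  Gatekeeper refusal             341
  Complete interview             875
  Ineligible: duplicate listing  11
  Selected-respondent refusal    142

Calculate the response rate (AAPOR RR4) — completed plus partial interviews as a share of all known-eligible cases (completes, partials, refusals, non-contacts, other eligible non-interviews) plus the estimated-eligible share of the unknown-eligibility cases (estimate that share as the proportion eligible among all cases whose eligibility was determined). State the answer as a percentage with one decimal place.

40.7%

Declined to participate = 341 + 142 = 483
Ineligible = 271 + 11 = 282
Top: 875 + 119 = 994
Eligible (known): 875 + 119 + 483 + 310 + 61 = 1848
e = 1848 / (1848 + 282) = 1848 / 2130 = 0.8676
Eligible share of unknowns: 0.8676 × 683 = 592.57
Denominator: 1848 + 592.57 = 2440.57
RR4 = 994 / 2440.57 = 0.4073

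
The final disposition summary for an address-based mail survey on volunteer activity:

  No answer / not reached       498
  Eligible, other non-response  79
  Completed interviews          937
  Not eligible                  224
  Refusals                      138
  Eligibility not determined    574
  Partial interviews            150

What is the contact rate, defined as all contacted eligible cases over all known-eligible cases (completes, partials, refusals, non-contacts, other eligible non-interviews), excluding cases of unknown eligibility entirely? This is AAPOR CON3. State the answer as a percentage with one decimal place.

72.4%

Top → 937 + 150 + 138 + 79 = 1304
Denom → 937 + 150 + 138 + 498 + 79 = 1802
CON3 = 1304 / 1802 = 0.7236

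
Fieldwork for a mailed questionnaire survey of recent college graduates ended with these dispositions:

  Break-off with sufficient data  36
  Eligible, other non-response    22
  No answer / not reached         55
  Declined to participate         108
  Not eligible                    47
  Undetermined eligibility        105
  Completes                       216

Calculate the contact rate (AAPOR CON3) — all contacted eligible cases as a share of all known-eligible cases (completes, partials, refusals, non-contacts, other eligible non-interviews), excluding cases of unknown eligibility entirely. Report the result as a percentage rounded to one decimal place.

87.4%

Numerator: 216 + 36 + 108 + 22 = 382
Base: 216 + 36 + 108 + 55 + 22 = 437
CON3 = 382 / 437 = 0.8741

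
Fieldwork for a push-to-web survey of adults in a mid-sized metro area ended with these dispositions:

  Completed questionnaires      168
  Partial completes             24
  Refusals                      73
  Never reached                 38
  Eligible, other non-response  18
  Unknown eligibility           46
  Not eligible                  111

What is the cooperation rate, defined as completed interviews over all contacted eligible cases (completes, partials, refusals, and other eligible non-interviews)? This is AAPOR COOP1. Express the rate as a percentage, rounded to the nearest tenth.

59.4%

Top = 168
Denominator = 168 + 24 + 73 + 18 = 283
COOP1 = 168 / 283 = 0.5936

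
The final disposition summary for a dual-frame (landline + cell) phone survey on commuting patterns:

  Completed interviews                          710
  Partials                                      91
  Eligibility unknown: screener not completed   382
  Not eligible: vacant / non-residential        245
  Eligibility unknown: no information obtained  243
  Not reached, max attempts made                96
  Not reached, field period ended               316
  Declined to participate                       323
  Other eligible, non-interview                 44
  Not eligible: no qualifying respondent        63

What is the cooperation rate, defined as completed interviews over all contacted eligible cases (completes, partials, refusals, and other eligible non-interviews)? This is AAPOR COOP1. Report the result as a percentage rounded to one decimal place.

60.8%

No contact after all attempts = 316 + 96 = 412
Unknown if eligible = 382 + 243 = 625
Ineligible = 63 + 245 = 308
Numerator: 710
Base: 710 + 91 + 323 + 44 = 1168
COOP1 = 710 / 1168 = 0.6079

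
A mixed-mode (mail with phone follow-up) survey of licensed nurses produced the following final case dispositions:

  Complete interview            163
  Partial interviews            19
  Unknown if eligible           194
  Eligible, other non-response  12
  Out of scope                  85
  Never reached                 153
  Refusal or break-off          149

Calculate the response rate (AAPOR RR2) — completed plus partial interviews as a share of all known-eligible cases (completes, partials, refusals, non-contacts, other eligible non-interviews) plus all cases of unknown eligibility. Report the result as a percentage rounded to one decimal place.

Numerator → 163 + 19 = 182
Denominator → 163 + 19 + 149 + 153 + 12 + 194 = 690
RR2 = 182 / 690 = 0.2638

26.4%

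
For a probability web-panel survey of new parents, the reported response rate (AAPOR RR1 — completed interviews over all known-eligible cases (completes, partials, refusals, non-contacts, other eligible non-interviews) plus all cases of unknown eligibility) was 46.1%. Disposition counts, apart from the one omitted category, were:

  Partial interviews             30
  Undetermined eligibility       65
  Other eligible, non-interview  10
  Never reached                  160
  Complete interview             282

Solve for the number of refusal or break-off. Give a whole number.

RR1 = 282 / D = 0.461
D = 282 / 0.461 = 611.7
Remaining denominator categories sum to 547
refusal or break-off = 611.7 − 547 ≈ 65

65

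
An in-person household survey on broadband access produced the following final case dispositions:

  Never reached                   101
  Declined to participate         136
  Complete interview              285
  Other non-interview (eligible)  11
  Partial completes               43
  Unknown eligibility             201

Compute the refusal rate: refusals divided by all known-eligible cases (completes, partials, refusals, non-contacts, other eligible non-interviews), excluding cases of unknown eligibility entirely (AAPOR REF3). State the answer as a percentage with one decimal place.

Top = 136
Denom = 285 + 43 + 136 + 101 + 11 = 576
REF3 = 136 / 576 = 0.2361

23.6%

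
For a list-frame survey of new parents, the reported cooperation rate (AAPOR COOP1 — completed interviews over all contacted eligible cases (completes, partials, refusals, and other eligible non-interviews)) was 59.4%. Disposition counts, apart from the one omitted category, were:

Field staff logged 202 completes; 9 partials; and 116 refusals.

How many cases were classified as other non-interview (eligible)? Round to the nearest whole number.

13

COOP1 = 202 / D = 0.594
D = 202 / 0.594 = 340.1
Rest of base = 327
other non-interview (eligible) = 340.1 − 327 ≈ 13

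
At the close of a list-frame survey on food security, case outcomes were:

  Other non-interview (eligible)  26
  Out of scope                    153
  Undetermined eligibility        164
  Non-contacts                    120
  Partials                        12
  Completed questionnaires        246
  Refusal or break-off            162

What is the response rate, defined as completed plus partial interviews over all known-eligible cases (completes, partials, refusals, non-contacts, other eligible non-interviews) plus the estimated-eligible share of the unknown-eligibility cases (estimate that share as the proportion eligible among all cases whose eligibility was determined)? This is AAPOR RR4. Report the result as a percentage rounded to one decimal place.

37.1%

Numerator = 246 + 12 = 258
Determined eligible = 246 + 12 + 162 + 120 + 26 = 566
e = 566 / (566 + 153) = 566 / 719 = 0.7872
Estimated eligible among unknowns = 0.7872 × 164 = 129.10
Denominator = 566 + 129.10 = 695.10
RR4 = 258 / 695.10 = 0.3712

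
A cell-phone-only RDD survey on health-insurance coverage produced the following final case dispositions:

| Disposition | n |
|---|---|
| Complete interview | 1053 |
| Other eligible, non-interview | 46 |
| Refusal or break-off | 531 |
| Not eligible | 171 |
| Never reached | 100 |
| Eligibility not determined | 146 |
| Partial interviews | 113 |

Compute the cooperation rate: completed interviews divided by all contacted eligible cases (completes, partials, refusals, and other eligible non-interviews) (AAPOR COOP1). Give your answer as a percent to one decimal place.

60.4%

Numerator = 1053
Base = 1053 + 113 + 531 + 46 = 1743
COOP1 = 1053 / 1743 = 0.6041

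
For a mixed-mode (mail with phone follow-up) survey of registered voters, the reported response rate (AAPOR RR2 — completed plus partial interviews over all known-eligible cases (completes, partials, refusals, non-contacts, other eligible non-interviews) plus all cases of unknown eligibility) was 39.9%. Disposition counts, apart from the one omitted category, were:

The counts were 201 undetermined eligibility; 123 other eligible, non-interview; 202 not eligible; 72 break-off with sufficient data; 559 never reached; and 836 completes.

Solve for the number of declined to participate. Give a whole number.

485

Top = 836 + 72 = 908
RR2 = 908 / D = 0.399
D = 908 / 0.399 = 2275.7
Remaining denominator categories sum to 1791
declined to participate = 2275.7 − 1791 ≈ 485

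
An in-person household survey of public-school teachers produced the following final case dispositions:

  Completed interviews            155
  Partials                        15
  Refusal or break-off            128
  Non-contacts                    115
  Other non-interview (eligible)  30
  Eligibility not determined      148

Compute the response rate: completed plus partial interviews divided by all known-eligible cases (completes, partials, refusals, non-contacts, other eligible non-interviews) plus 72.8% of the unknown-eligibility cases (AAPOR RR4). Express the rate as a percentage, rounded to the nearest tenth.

30.9%

Numerator = 155 + 15 = 170
Known eligible = 155 + 15 + 128 + 115 + 30 = 443
Estimated eligible among unknowns = 0.7280 × 148 = 107.74
Base = 443 + 107.74 = 550.74
RR4 = 170 / 550.74 = 0.3087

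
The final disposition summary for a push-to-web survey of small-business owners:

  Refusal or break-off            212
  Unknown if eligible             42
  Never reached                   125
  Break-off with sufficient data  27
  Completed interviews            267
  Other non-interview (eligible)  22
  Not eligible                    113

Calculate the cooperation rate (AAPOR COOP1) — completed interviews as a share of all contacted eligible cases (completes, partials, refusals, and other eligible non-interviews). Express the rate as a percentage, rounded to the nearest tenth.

Top: 267
Denom: 267 + 27 + 212 + 22 = 528
COOP1 = 267 / 528 = 0.5057

50.6%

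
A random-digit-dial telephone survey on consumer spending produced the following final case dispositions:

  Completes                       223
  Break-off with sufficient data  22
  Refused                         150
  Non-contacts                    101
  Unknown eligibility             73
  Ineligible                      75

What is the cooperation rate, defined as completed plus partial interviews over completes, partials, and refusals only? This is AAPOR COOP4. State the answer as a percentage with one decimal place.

Top: 223 + 22 = 245
Denominator: 223 + 22 + 150 = 395
COOP4 = 245 / 395 = 0.6203

62.0%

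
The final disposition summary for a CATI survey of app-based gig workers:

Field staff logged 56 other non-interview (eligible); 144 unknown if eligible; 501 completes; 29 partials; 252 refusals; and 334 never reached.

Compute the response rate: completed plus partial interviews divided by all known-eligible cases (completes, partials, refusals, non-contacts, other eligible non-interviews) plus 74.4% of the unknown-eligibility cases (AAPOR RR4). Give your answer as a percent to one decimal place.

Top → 501 + 29 = 530
Eligible (known) → 501 + 29 + 252 + 334 + 56 = 1172
Eligible share of unknowns → 0.7440 × 144 = 107.14
Denominator → 1172 + 107.14 = 1279.14
RR4 = 530 / 1279.14 = 0.4143

41.4%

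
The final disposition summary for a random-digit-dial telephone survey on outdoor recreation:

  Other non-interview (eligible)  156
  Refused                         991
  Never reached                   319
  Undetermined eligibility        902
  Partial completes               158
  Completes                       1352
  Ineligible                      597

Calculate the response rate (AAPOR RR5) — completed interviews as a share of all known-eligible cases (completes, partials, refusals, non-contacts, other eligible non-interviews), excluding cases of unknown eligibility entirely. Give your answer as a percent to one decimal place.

45.4%

Top = 1352
Denom = 1352 + 158 + 991 + 319 + 156 = 2976
RR5 = 1352 / 2976 = 0.4543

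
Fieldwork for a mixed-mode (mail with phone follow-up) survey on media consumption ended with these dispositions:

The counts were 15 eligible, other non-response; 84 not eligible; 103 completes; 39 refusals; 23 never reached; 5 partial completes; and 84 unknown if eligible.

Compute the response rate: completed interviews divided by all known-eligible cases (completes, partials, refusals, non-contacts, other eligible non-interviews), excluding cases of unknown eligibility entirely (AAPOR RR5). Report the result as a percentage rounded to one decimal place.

Top: 103
Denominator: 103 + 5 + 39 + 23 + 15 = 185
RR5 = 103 / 185 = 0.5568

55.7%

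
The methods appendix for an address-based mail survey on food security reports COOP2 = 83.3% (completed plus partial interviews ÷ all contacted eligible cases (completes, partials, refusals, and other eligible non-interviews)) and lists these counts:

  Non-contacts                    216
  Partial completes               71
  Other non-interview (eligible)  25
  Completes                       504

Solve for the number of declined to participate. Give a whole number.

Top: 504 + 71 = 575
COOP2 = 575 / D = 0.833
D = 575 / 0.833 = 690.3
Other denominator terms total 600
declined to participate = 690.3 − 600 ≈ 90

90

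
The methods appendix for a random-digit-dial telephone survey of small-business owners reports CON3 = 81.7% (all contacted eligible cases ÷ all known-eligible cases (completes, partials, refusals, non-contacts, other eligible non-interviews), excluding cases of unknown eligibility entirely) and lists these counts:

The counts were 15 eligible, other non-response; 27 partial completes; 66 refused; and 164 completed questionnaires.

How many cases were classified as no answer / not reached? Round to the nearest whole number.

Numerator → 164 + 27 + 66 + 15 = 272
CON3 = 272 / D = 0.817
D = 272 / 0.817 = 332.9
Other denominator terms total 272
no answer / not reached = 332.9 − 272 ≈ 61

61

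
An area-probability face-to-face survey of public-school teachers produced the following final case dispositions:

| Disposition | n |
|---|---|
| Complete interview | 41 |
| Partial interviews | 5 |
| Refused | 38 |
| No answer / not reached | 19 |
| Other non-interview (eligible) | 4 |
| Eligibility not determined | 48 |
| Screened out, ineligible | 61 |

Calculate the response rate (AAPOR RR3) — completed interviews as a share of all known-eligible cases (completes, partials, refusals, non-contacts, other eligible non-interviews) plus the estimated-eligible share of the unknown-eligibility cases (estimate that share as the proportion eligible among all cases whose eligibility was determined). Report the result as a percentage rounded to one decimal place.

Num → 41
Known eligible → 41 + 5 + 38 + 19 + 4 = 107
e = 107 / (107 + 61) = 107 / 168 = 0.6369
Eligible share of unknowns → 0.6369 × 48 = 30.57
Base → 107 + 30.57 = 137.57
RR3 = 41 / 137.57 = 0.2980

29.8%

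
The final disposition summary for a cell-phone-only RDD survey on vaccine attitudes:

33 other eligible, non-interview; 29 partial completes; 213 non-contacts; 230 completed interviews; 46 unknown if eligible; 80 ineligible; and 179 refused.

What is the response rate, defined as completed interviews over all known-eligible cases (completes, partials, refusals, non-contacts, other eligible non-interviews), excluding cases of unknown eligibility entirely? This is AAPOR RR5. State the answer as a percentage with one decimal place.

33.6%

Num → 230
Base → 230 + 29 + 179 + 213 + 33 = 684
RR5 = 230 / 684 = 0.3363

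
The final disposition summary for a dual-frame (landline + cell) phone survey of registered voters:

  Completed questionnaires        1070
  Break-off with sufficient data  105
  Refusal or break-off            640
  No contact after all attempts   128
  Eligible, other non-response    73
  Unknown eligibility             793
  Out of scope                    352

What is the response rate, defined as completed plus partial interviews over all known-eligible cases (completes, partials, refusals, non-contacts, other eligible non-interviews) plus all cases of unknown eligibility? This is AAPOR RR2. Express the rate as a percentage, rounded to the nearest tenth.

Numerator: 1070 + 105 = 1175
Base: 1070 + 105 + 640 + 128 + 73 + 793 = 2809
RR2 = 1175 / 2809 = 0.4183

41.8%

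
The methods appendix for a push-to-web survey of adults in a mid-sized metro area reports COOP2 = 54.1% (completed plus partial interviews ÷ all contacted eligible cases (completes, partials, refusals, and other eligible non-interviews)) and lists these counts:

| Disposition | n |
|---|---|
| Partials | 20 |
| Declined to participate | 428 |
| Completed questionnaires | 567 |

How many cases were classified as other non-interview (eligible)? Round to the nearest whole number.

70

Top → 567 + 20 = 587
COOP2 = 587 / D = 0.541
D = 587 / 0.541 = 1085.0
Other denominator terms total 1015
other non-interview (eligible) = 1085.0 − 1015 ≈ 70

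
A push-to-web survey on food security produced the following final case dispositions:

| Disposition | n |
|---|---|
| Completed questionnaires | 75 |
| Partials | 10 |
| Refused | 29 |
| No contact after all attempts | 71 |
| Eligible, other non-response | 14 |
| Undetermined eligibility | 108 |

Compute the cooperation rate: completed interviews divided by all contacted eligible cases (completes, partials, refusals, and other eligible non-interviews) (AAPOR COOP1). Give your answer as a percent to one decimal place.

Num: 75
Denominator: 75 + 10 + 29 + 14 = 128
COOP1 = 75 / 128 = 0.5859

58.6%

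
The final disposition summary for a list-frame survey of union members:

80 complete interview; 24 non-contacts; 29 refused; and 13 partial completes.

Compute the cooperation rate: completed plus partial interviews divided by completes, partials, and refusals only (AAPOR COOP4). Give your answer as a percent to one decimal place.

76.2%

Top: 80 + 13 = 93
Base: 80 + 13 + 29 = 122
COOP4 = 93 / 122 = 0.7623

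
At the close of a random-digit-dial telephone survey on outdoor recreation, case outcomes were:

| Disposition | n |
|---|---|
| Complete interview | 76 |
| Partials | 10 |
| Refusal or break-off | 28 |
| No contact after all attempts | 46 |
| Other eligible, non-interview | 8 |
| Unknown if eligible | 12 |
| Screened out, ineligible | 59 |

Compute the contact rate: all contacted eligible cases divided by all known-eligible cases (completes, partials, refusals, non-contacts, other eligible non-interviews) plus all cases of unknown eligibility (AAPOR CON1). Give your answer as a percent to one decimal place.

67.8%

Numerator → 76 + 10 + 28 + 8 = 122
Denominator → 76 + 10 + 28 + 46 + 8 + 12 = 180
CON1 = 122 / 180 = 0.6778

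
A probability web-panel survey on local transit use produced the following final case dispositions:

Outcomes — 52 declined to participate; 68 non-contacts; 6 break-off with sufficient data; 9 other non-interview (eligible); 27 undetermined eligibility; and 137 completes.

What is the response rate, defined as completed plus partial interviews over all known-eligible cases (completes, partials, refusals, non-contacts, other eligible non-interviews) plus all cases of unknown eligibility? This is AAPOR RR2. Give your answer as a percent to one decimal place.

Numerator: 137 + 6 = 143
Denominator: 137 + 6 + 52 + 68 + 9 + 27 = 299
RR2 = 143 / 299 = 0.4783

47.8%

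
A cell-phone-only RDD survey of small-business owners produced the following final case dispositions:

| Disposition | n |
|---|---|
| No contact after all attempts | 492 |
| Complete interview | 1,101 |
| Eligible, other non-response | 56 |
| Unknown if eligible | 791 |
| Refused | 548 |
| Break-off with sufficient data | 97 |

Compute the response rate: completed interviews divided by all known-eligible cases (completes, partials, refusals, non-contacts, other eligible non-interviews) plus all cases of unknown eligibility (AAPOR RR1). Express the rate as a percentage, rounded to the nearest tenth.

Numerator: 1101
Denom: 1101 + 97 + 548 + 492 + 56 + 791 = 3085
RR1 = 1101 / 3085 = 0.3569

35.7%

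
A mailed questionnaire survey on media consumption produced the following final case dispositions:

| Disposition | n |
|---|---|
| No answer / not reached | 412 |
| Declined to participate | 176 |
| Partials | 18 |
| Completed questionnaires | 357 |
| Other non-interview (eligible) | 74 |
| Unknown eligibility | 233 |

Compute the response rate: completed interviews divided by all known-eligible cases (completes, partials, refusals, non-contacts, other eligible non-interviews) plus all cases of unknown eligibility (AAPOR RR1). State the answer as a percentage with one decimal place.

Numerator → 357
Base → 357 + 18 + 176 + 412 + 74 + 233 = 1270
RR1 = 357 / 1270 = 0.2811

28.1%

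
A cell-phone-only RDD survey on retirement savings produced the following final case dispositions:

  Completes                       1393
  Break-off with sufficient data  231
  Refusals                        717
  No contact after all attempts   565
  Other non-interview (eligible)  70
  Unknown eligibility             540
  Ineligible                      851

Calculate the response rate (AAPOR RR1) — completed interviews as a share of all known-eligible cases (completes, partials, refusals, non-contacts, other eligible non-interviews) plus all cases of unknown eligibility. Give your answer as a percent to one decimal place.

Top → 1393
Base → 1393 + 231 + 717 + 565 + 70 + 540 = 3516
RR1 = 1393 / 3516 = 0.3962

39.6%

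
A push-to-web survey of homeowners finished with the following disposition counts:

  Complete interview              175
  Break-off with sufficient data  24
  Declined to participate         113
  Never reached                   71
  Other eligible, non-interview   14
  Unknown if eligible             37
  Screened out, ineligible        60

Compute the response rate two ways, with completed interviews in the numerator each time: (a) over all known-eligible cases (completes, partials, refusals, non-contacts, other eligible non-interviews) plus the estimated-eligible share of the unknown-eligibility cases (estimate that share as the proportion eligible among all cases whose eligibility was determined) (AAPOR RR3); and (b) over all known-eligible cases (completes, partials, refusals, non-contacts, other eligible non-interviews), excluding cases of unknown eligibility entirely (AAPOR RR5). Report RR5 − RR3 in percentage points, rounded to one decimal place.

3.3

Top = 175
Determined eligible = 175 + 24 + 113 + 71 + 14 = 397
e = 397 / (397 + 60) = 397 / 457 = 0.8687
Eligible share of unknowns = 0.8687 × 37 = 32.14
Denom = 397 + 32.14 = 429.14
RR3 = 175 / 429.14 = 0.4078
Denom = 175 + 24 + 113 + 71 + 14 = 397
RR5 = 175 / 397 = 0.4408
Difference = 44.08 − 40.78 = 3.30 percentage points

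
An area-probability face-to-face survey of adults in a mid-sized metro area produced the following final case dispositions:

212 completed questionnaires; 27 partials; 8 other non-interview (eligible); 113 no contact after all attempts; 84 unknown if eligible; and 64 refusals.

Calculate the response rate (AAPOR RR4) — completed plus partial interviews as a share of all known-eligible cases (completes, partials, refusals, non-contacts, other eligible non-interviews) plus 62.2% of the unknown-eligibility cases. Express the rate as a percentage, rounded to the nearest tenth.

Numerator: 212 + 27 = 239
Eligible (known): 212 + 27 + 64 + 113 + 8 = 424
Estimated eligible among unknowns: 0.6220 × 84 = 52.25
Denom: 424 + 52.25 = 476.25
RR4 = 239 / 476.25 = 0.5018

50.2%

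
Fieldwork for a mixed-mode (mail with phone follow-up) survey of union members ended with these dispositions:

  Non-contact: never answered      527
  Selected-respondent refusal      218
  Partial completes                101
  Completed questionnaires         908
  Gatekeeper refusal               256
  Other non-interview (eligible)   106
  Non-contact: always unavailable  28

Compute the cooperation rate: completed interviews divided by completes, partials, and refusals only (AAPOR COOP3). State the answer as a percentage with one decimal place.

61.2%

Declined to participate = 256 + 218 = 474
No contact after all attempts = 527 + 28 = 555
Numerator = 908
Denom = 908 + 101 + 474 = 1483
COOP3 = 908 / 1483 = 0.6123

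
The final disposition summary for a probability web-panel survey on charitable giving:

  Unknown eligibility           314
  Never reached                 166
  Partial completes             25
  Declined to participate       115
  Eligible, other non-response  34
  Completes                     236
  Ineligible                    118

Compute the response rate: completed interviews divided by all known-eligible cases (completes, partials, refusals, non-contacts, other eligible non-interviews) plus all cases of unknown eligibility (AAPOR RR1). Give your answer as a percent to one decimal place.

Num: 236
Denominator: 236 + 25 + 115 + 166 + 34 + 314 = 890
RR1 = 236 / 890 = 0.2652

26.5%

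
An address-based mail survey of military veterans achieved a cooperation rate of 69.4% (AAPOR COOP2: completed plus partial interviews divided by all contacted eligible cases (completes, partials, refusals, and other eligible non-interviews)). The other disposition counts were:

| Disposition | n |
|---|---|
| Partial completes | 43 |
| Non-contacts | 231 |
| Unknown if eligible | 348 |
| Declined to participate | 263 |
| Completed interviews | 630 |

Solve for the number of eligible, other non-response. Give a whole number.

Num → 630 + 43 = 673
COOP2 = 673 / D = 0.694
D = 673 / 0.694 = 969.7
Rest of base = 936
eligible, other non-response = 969.7 − 936 ≈ 34

34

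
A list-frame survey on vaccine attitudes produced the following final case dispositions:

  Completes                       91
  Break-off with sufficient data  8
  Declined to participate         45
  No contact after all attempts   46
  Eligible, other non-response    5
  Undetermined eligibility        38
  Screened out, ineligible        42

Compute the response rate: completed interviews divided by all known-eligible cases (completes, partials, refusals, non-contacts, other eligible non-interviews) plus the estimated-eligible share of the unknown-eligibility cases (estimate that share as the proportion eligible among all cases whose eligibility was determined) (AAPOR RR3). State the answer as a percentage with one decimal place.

40.2%

Num → 91
Eligible (known) → 91 + 8 + 45 + 46 + 5 = 195
e = 195 / (195 + 42) = 195 / 237 = 0.8228
e × U → 0.8228 × 38 = 31.27
Denom → 195 + 31.27 = 226.27
RR3 = 91 / 226.27 = 0.4022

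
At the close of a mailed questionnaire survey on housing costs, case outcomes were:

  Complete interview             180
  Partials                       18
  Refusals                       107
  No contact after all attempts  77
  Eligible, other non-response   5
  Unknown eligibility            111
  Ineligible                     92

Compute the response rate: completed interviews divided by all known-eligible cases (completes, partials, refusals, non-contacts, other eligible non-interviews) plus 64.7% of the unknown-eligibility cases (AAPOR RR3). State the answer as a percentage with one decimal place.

39.2%

Numerator: 180
Eligible (known): 180 + 18 + 107 + 77 + 5 = 387
Eligible share of unknowns: 0.6470 × 111 = 71.82
Denom: 387 + 71.82 = 458.82
RR3 = 180 / 458.82 = 0.3923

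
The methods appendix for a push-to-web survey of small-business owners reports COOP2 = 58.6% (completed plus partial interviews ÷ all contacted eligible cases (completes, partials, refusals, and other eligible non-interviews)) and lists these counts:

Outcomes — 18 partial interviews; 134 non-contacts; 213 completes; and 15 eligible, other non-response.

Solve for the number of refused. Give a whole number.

Numerator: 213 + 18 = 231
COOP2 = 231 / D = 0.586
D = 231 / 0.586 = 394.2
Rest of base = 246
refused = 394.2 − 246 ≈ 148

148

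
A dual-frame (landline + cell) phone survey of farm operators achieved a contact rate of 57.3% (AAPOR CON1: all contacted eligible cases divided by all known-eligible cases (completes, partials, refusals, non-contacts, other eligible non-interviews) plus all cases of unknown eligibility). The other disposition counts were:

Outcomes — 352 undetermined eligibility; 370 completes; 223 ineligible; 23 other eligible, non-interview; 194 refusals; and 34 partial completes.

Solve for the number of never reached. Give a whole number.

Top = 370 + 34 + 194 + 23 = 621
CON1 = 621 / D = 0.573
D = 621 / 0.573 = 1083.8
Other denominator terms total 973
never reached = 1083.8 − 973 ≈ 111

111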